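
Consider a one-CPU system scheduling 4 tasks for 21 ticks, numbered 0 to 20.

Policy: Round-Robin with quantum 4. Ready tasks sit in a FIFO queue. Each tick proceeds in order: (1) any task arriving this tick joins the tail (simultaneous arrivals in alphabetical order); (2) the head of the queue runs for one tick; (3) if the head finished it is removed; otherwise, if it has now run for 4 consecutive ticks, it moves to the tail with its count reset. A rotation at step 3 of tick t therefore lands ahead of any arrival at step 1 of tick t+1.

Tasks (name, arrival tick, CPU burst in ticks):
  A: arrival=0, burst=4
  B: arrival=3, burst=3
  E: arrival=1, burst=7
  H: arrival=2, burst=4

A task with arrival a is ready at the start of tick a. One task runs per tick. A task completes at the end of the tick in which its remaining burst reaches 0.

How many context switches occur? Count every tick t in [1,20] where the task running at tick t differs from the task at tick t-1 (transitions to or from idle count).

context switches = 5

t=0: queue=[A] q_used=0 → run A
t=1: queue=[A,E] q_used=1 → run A
t=2: queue=[A,E,H] q_used=2 → run A
t=3: queue=[A,E,H,B] q_used=3 → run A
t=4: queue=[E,H,B] q_used=0 → run E
t=5: queue=[E,H,B] q_used=1 → run E
t=6: queue=[E,H,B] q_used=2 → run E
t=7: queue=[E,H,B] q_used=3 → run E
t=8: queue=[H,B,E] q_used=0 → run H
t=9: queue=[H,B,E] q_used=1 → run H
t=10: queue=[H,B,E] q_used=2 → run H
t=11: queue=[H,B,E] q_used=3 → run H
t=12: queue=[B,E] q_used=0 → run B
t=13: queue=[B,E] q_used=1 → run B
t=14: queue=[B,E] q_used=2 → run B
t=15: queue=[E] q_used=0 → run E
t=16: queue=[E] q_used=1 → run E
t=17: queue=[E] q_used=2 → run E
t=18: (idle)
t=19: (idle)
t=20: (idle)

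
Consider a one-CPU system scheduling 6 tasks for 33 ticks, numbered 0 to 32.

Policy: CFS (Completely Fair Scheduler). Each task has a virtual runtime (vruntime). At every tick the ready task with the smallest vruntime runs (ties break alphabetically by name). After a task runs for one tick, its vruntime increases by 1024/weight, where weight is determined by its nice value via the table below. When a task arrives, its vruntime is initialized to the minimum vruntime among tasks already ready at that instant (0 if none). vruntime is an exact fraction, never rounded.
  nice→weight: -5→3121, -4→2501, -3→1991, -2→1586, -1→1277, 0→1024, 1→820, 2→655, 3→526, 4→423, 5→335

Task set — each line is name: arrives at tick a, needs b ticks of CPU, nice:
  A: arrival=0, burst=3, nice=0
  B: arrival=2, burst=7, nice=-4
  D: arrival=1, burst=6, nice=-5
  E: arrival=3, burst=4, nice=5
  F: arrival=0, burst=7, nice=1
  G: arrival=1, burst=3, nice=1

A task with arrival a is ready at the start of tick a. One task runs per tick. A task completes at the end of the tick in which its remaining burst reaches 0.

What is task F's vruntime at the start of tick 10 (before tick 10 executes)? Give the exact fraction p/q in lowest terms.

vruntime(F, start of tick 10) = 256/205

t=0: vr[A=0 F=0] → run A
t=1: vr[A=1 D=0 F=0 G=0] → run D
t=2: vr[A=1 B=0 D=1024/3121 F=0 G=0] → run B
t=3: vr[A=1 B=1024/2501 D=1024/3121 E=0 F=0 G=0] → run E
t=4: vr[A=1 B=1024/2501 D=1024/3121 E=1024/335 F=0 G=0] → run F
t=5: vr[A=1 B=1024/2501 D=1024/3121 E=1024/335 F=256/205 G=0] → run G
t=6: vr[A=1 B=1024/2501 D=1024/3121 E=1024/335 F=256/205 G=256/205] → run D
t=7: vr[A=1 B=1024/2501 D=2048/3121 E=1024/335 F=256/205 G=256/205] → run B
t=8: vr[A=1 B=2048/2501 D=2048/3121 E=1024/335 F=256/205 G=256/205] → run D
t=9: vr[A=1 B=2048/2501 D=3072/3121 E=1024/335 F=256/205 G=256/205] → run B
t=10: vr[A=1 B=3072/2501 D=3072/3121 E=1024/335 F=256/205 G=256/205] → run D
t=11: vr[A=1 B=3072/2501 D=4096/3121 E=1024/335 F=256/205 G=256/205] → run A
t=12: vr[A=2 B=3072/2501 D=4096/3121 E=1024/335 F=256/205 G=256/205] → run B
t=13: vr[A=2 B=4096/2501 D=4096/3121 E=1024/335 F=256/205 G=256/205] → run F
t=14: vr[A=2 B=4096/2501 D=4096/3121 E=1024/335 F=512/205 G=256/205] → run G
t=15: vr[A=2 B=4096/2501 D=4096/3121 E=1024/335 F=512/205 G=512/205] → run D
t=16: vr[A=2 B=4096/2501 D=5120/3121 E=1024/335 F=512/205 G=512/205] → run B
t=17: vr[A=2 B=5120/2501 D=5120/3121 E=1024/335 F=512/205 G=512/205] → run D
t=18: vr[A=2 B=5120/2501 E=1024/335 F=512/205 G=512/205] → run A
t=19: vr[B=5120/2501 E=1024/335 F=512/205 G=512/205] → run B
t=20: vr[B=6144/2501 E=1024/335 F=512/205 G=512/205] → run B
t=21: vr[E=1024/335 F=512/205 G=512/205] → run F
t=22: vr[E=1024/335 F=768/205 G=512/205] → run G
t=23: vr[E=1024/335 F=768/205] → run E
t=24: vr[E=2048/335 F=768/205] → run F
t=25: vr[E=2048/335 F=1024/205] → run F
t=26: vr[E=2048/335 F=256/41] → run E
t=27: vr[E=3072/335 F=256/41] → run F
t=28: vr[E=3072/335 F=1536/205] → run F
t=29: vr[E=3072/335] → run E
t=30: (idle)
t=31: (idle)
t=32: (idle)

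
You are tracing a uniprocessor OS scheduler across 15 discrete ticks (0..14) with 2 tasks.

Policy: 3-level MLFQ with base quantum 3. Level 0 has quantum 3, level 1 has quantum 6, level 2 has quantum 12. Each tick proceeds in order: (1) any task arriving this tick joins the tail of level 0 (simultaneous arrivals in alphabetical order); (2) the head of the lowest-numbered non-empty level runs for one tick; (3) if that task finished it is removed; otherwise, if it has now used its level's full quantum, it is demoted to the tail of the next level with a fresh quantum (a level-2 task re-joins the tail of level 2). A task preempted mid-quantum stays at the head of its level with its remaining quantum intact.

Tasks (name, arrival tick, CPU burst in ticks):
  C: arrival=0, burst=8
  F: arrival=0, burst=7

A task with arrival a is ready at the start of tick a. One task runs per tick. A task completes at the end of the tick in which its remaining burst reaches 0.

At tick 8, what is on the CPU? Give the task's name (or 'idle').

t=0: L0/L1/L2 = CF/-/- → run C
t=1: L0/L1/L2 = CF/-/- → run C
t=2: L0/L1/L2 = CF/-/- → run C
t=3: L0/L1/L2 = F/C/- → run F
t=4: L0/L1/L2 = F/C/- → run F
t=5: L0/L1/L2 = F/C/- → run F
t=6: L0/L1/L2 = -/CF/- → run C
t=7: L0/L1/L2 = -/CF/- → run C
t=8: L0/L1/L2 = -/CF/- → run C
t=9: L0/L1/L2 = -/CF/- → run C
t=10: L0/L1/L2 = -/CF/- → run C
t=11: L0/L1/L2 = -/F/- → run F
t=12: L0/L1/L2 = -/F/- → run F
t=13: L0/L1/L2 = -/F/- → run F
t=14: L0/L1/L2 = -/F/- → run F

running at tick 8 = C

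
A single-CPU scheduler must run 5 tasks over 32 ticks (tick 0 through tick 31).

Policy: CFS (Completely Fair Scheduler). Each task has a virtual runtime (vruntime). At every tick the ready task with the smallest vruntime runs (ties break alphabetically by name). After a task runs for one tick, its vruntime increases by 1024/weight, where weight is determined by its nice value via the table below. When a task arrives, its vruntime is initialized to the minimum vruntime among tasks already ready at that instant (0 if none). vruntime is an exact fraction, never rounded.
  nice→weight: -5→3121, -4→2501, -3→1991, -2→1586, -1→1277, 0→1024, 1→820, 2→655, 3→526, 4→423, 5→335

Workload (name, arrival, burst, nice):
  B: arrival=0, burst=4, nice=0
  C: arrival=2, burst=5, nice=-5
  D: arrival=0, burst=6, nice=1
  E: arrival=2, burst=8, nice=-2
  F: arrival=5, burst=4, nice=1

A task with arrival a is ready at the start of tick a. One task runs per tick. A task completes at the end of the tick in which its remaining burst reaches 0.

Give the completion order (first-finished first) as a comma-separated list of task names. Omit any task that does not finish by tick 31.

completion order = C, B, F, E, D

t=0: vr[B=0 D=0] → run B
t=1: vr[B=1 D=0] → run D
t=2: vr[B=1 C=1 D=256/205 E=1] → run B
t=3: vr[B=2 C=1 D=256/205 E=1] → run C
t=4: vr[B=2 C=4145/3121 D=256/205 E=1] → run E
t=5: vr[B=2 C=4145/3121 D=256/205 E=1305/793 F=256/205] → run D
t=6: vr[B=2 C=4145/3121 D=512/205 E=1305/793 F=256/205] → run F
t=7: vr[B=2 C=4145/3121 D=512/205 E=1305/793 F=512/205] → run C
t=8: vr[B=2 C=5169/3121 D=512/205 E=1305/793 F=512/205] → run E
t=9: vr[B=2 C=5169/3121 D=512/205 E=1817/793 F=512/205] → run C
t=10: vr[B=2 C=6193/3121 D=512/205 E=1817/793 F=512/205] → run C
t=11: vr[B=2 C=7217/3121 D=512/205 E=1817/793 F=512/205] → run B
t=12: vr[B=3 C=7217/3121 D=512/205 E=1817/793 F=512/205] → run E
t=13: vr[B=3 C=7217/3121 D=512/205 E=2329/793 F=512/205] → run C
t=14: vr[B=3 D=512/205 E=2329/793 F=512/205] → run D
t=15: vr[B=3 D=768/205 E=2329/793 F=512/205] → run F
t=16: vr[B=3 D=768/205 E=2329/793 F=768/205] → run E
t=17: vr[B=3 D=768/205 E=2841/793 F=768/205] → run B
t=18: vr[D=768/205 E=2841/793 F=768/205] → run E
t=19: vr[D=768/205 E=3353/793 F=768/205] → run D
t=20: vr[D=1024/205 E=3353/793 F=768/205] → run F
t=21: vr[D=1024/205 E=3353/793 F=1024/205] → run E
t=22: vr[D=1024/205 E=3865/793 F=1024/205] → run E
t=23: vr[D=1024/205 E=4377/793 F=1024/205] → run D
t=24: vr[D=256/41 E=4377/793 F=1024/205] → run F
t=25: vr[D=256/41 E=4377/793] → run E
t=26: vr[D=256/41] → run D
t=27: (idle)
t=28: (idle)
t=29: (idle)
t=30: (idle)
t=31: (idle)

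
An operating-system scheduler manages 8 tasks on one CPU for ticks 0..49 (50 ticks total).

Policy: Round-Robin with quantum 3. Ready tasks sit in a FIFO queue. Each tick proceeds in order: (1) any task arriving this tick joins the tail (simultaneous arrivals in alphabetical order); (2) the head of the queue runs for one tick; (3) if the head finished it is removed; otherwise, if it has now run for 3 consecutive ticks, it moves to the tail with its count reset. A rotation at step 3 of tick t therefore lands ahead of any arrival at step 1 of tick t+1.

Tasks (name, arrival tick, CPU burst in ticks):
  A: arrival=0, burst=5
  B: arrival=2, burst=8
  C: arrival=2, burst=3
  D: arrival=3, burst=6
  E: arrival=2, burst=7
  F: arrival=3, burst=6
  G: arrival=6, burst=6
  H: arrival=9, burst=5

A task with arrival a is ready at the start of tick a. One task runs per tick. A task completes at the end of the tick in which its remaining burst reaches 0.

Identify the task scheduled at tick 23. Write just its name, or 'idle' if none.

t=0: queue=[A] q_used=0 → run A
t=1: queue=[A] q_used=1 → run A
t=2: queue=[A,B,C,E] q_used=2 → run A
t=3: queue=[B,C,E,A,D,F] q_used=0 → run B
t=4: queue=[B,C,E,A,D,F] q_used=1 → run B
t=5: queue=[B,C,E,A,D,F] q_used=2 → run B
t=6: queue=[C,E,A,D,F,B,G] q_used=0 → run C
t=7: queue=[C,E,A,D,F,B,G] q_used=1 → run C
t=8: queue=[C,E,A,D,F,B,G] q_used=2 → run C
t=9: queue=[E,A,D,F,B,G,H] q_used=0 → run E
t=10: queue=[E,A,D,F,B,G,H] q_used=1 → run E
t=11: queue=[E,A,D,F,B,G,H] q_used=2 → run E
t=12: queue=[A,D,F,B,G,H,E] q_used=0 → run A
t=13: queue=[A,D,F,B,G,H,E] q_used=1 → run A
t=14: queue=[D,F,B,G,H,E] q_used=0 → run D
t=15: queue=[D,F,B,G,H,E] q_used=1 → run D
t=16: queue=[D,F,B,G,H,E] q_used=2 → run D
t=17: queue=[F,B,G,H,E,D] q_used=0 → run F
t=18: queue=[F,B,G,H,E,D] q_used=1 → run F
t=19: queue=[F,B,G,H,E,D] q_used=2 → run F
t=20: queue=[B,G,H,E,D,F] q_used=0 → run B
t=21: queue=[B,G,H,E,D,F] q_used=1 → run B
t=22: queue=[B,G,H,E,D,F] q_used=2 → run B
t=23: queue=[G,H,E,D,F,B] q_used=0 → run G
t=24: queue=[G,H,E,D,F,B] q_used=1 → run G
t=25: queue=[G,H,E,D,F,B] q_used=2 → run G
t=26: queue=[H,E,D,F,B,G] q_used=0 → run H
t=27: queue=[H,E,D,F,B,G] q_used=1 → run H
t=28: queue=[H,E,D,F,B,G] q_used=2 → run H
t=29: queue=[E,D,F,B,G,H] q_used=0 → run E
t=30: queue=[E,D,F,B,G,H] q_used=1 → run E
t=31: queue=[E,D,F,B,G,H] q_used=2 → run E
t=32: queue=[D,F,B,G,H,E] q_used=0 → run D
t=33: queue=[D,F,B,G,H,E] q_used=1 → run D
t=34: queue=[D,F,B,G,H,E] q_used=2 → run D
t=35: queue=[F,B,G,H,E] q_used=0 → run F
t=36: queue=[F,B,G,H,E] q_used=1 → run F
t=37: queue=[F,B,G,H,E] q_used=2 → run F
t=38: queue=[B,G,H,E] q_used=0 → run B
t=39: queue=[B,G,H,E] q_used=1 → run B
t=40: queue=[G,H,E] q_used=0 → run G
t=41: queue=[G,H,E] q_used=1 → run G
t=42: queue=[G,H,E] q_used=2 → run G
t=43: queue=[H,E] q_used=0 → run H
t=44: queue=[H,E] q_used=1 → run H
t=45: queue=[E] q_used=0 → run E
t=46: (idle)
t=47: (idle)
t=48: (idle)
t=49: (idle)

running at tick 23 = G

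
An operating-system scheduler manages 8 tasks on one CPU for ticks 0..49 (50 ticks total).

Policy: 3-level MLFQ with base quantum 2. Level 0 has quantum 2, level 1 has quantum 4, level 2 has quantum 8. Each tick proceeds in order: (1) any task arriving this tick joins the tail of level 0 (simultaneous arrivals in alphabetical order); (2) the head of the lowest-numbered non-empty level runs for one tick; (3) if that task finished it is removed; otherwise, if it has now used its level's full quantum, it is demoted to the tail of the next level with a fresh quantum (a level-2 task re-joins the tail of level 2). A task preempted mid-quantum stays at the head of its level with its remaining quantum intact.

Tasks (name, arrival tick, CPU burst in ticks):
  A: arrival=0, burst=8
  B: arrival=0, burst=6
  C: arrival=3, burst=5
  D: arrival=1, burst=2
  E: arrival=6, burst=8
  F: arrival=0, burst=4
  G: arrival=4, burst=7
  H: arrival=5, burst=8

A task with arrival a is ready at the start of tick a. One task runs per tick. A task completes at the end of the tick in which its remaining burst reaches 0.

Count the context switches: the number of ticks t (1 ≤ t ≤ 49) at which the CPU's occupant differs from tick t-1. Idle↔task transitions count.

t=0: L0/L1/L2 = ABF/-/- → run A
t=1: L0/L1/L2 = ABFD/-/- → run A
t=2: L0/L1/L2 = BFD/A/- → run B
t=3: L0/L1/L2 = BFDC/A/- → run B
t=4: L0/L1/L2 = FDCG/AB/- → run F
t=5: L0/L1/L2 = FDCGH/AB/- → run F
t=6: L0/L1/L2 = DCGHE/ABF/- → run D
t=7: L0/L1/L2 = DCGHE/ABF/- → run D
t=8: L0/L1/L2 = CGHE/ABF/- → run C
t=9: L0/L1/L2 = CGHE/ABF/- → run C
t=10: L0/L1/L2 = GHE/ABFC/- → run G
t=11: L0/L1/L2 = GHE/ABFC/- → run G
t=12: L0/L1/L2 = HE/ABFCG/- → run H
t=13: L0/L1/L2 = HE/ABFCG/- → run H
t=14: L0/L1/L2 = E/ABFCGH/- → run E
t=15: L0/L1/L2 = E/ABFCGH/- → run E
t=16: L0/L1/L2 = -/ABFCGHE/- → run A
t=17: L0/L1/L2 = -/ABFCGHE/- → run A
t=18: L0/L1/L2 = -/ABFCGHE/- → run A
t=19: L0/L1/L2 = -/ABFCGHE/- → run A
t=20: L0/L1/L2 = -/BFCGHE/A → run B
t=21: L0/L1/L2 = -/BFCGHE/A → run B
t=22: L0/L1/L2 = -/BFCGHE/A → run B
t=23: L0/L1/L2 = -/BFCGHE/A → run B
t=24: L0/L1/L2 = -/FCGHE/A → run F
t=25: L0/L1/L2 = -/FCGHE/A → run F
t=26: L0/L1/L2 = -/CGHE/A → run C
t=27: L0/L1/L2 = -/CGHE/A → run C
t=28: L0/L1/L2 = -/CGHE/A → run C
t=29: L0/L1/L2 = -/GHE/A → run G
t=30: L0/L1/L2 = -/GHE/A → run G
t=31: L0/L1/L2 = -/GHE/A → run G
t=32: L0/L1/L2 = -/GHE/A → run G
t=33: L0/L1/L2 = -/HE/AG → run H
t=34: L0/L1/L2 = -/HE/AG → run H
t=35: L0/L1/L2 = -/HE/AG → run H
t=36: L0/L1/L2 = -/HE/AG → run H
t=37: L0/L1/L2 = -/E/AGH → run E
t=38: L0/L1/L2 = -/E/AGH → run E
t=39: L0/L1/L2 = -/E/AGH → run E
t=40: L0/L1/L2 = -/E/AGH → run E
t=41: L0/L1/L2 = -/-/AGHE → run A
t=42: L0/L1/L2 = -/-/AGHE → run A
t=43: L0/L1/L2 = -/-/GHE → run G
t=44: L0/L1/L2 = -/-/HE → run H
t=45: L0/L1/L2 = -/-/HE → run H
t=46: L0/L1/L2 = -/-/E → run E
t=47: L0/L1/L2 = -/-/E → run E
t=48: (idle)
t=49: (idle)

context switches = 19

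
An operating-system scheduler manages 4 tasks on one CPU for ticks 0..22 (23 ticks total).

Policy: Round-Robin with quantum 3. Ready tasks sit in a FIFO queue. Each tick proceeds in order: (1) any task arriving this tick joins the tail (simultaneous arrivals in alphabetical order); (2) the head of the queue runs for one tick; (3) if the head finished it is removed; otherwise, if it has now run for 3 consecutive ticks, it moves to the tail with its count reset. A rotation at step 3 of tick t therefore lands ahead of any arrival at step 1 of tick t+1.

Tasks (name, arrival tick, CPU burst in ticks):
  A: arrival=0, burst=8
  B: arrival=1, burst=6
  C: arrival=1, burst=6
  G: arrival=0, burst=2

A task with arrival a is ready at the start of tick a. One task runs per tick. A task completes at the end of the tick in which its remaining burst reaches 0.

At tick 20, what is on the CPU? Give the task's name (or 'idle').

t=0: queue=[A,G] q_used=0 → run A
t=1: queue=[A,G,B,C] q_used=1 → run A
t=2: queue=[A,G,B,C] q_used=2 → run A
t=3: queue=[G,B,C,A] q_used=0 → run G
t=4: queue=[G,B,C,A] q_used=1 → run G
t=5: queue=[B,C,A] q_used=0 → run B
t=6: queue=[B,C,A] q_used=1 → run B
t=7: queue=[B,C,A] q_used=2 → run B
t=8: queue=[C,A,B] q_used=0 → run C
t=9: queue=[C,A,B] q_used=1 → run C
t=10: queue=[C,A,B] q_used=2 → run C
t=11: queue=[A,B,C] q_used=0 → run A
t=12: queue=[A,B,C] q_used=1 → run A
t=13: queue=[A,B,C] q_used=2 → run A
t=14: queue=[B,C,A] q_used=0 → run B
t=15: queue=[B,C,A] q_used=1 → run B
t=16: queue=[B,C,A] q_used=2 → run B
t=17: queue=[C,A] q_used=0 → run C
t=18: queue=[C,A] q_used=1 → run C
t=19: queue=[C,A] q_used=2 → run C
t=20: queue=[A] q_used=0 → run A
t=21: queue=[A] q_used=1 → run A
t=22: (idle)

running at tick 20 = A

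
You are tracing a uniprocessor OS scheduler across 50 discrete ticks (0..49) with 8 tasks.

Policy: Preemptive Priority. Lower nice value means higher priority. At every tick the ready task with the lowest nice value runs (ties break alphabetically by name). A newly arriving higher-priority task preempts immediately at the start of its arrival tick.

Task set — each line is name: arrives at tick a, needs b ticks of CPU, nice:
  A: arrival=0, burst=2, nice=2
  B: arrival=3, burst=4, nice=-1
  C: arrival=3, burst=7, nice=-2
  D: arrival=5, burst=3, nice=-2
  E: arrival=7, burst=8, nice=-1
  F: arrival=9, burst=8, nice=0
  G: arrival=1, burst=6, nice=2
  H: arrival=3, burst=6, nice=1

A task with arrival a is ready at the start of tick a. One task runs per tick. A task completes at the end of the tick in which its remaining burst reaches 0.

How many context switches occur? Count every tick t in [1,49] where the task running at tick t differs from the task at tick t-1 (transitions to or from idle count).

t=0: ready={A} → run A
t=1: ready={A,G} → run A
t=2: ready={G} → run G
t=3: ready={B,C,G,H} → run C
t=4: ready={B,C,G,H} → run C
t=5: ready={B,C,D,G,H} → run C
t=6: ready={B,C,D,G,H} → run C
t=7: ready={B,C,D,E,G,H} → run C
t=8: ready={B,C,D,E,G,H} → run C
t=9: ready={B,C,D,E,F,G,H} → run C
t=10: ready={B,D,E,F,G,H} → run D
t=11: ready={B,D,E,F,G,H} → run D
t=12: ready={B,D,E,F,G,H} → run D
t=13: ready={B,E,F,G,H} → run B
t=14: ready={B,E,F,G,H} → run B
t=15: ready={B,E,F,G,H} → run B
t=16: ready={B,E,F,G,H} → run B
t=17: ready={E,F,G,H} → run E
t=18: ready={E,F,G,H} → run E
t=19: ready={E,F,G,H} → run E
t=20: ready={E,F,G,H} → run E
t=21: ready={E,F,G,H} → run E
t=22: ready={E,F,G,H} → run E
t=23: ready={E,F,G,H} → run E
t=24: ready={E,F,G,H} → run E
t=25: ready={F,G,H} → run F
t=26: ready={F,G,H} → run F
t=27: ready={F,G,H} → run F
t=28: ready={F,G,H} → run F
t=29: ready={F,G,H} → run F
t=30: ready={F,G,H} → run F
t=31: ready={F,G,H} → run F
t=32: ready={F,G,H} → run F
t=33: ready={G,H} → run H
t=34: ready={G,H} → run H
t=35: ready={G,H} → run H
t=36: ready={G,H} → run H
t=37: ready={G,H} → run H
t=38: ready={G,H} → run H
t=39: ready={G} → run G
t=40: ready={G} → run G
t=41: ready={G} → run G
t=42: ready={G} → run G
t=43: ready={G} → run G
t=44: (idle)
t=45: (idle)
t=46: (idle)
t=47: (idle)
t=48: (idle)
t=49: (idle)

context switches = 9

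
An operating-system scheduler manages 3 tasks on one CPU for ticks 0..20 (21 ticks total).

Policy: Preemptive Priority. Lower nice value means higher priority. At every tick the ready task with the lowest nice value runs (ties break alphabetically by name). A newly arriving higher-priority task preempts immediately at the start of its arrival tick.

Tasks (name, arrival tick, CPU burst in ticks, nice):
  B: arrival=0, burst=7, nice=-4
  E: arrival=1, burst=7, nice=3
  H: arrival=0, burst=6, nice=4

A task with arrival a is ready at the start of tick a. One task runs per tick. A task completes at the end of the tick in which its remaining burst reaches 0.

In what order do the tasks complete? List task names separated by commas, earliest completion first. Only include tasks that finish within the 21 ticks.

t=0: ready={B,H} → run B
t=1: ready={B,E,H} → run B
t=2: ready={B,E,H} → run B
t=3: ready={B,E,H} → run B
t=4: ready={B,E,H} → run B
t=5: ready={B,E,H} → run B
t=6: ready={B,E,H} → run B
t=7: ready={E,H} → run E
t=8: ready={E,H} → run E
t=9: ready={E,H} → run E
t=10: ready={E,H} → run E
t=11: ready={E,H} → run E
t=12: ready={E,H} → run E
t=13: ready={E,H} → run E
t=14: ready={H} → run H
t=15: ready={H} → run H
t=16: ready={H} → run H
t=17: ready={H} → run H
t=18: ready={H} → run H
t=19: ready={H} → run H
t=20: (idle)

completion order = B, E, H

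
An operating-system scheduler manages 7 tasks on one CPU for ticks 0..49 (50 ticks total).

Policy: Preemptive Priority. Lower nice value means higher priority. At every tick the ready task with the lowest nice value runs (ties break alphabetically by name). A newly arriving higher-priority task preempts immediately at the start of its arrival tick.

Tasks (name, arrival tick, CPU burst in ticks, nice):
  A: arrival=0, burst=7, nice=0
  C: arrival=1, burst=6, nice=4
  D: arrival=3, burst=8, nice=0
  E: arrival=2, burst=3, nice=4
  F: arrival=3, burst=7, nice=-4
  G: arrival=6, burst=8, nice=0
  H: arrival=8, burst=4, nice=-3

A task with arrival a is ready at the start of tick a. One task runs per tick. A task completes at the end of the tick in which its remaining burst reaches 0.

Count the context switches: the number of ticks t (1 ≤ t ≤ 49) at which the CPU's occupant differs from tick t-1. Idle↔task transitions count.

t=0: ready={A} → run A
t=1: ready={A,C} → run A
t=2: ready={A,C,E} → run A
t=3: ready={A,C,D,E,F} → run F
t=4: ready={A,C,D,E,F} → run F
t=5: ready={A,C,D,E,F} → run F
t=6: ready={A,C,D,E,F,G} → run F
t=7: ready={A,C,D,E,F,G} → run F
t=8: ready={A,C,D,E,F,G,H} → run F
t=9: ready={A,C,D,E,F,G,H} → run F
t=10: ready={A,C,D,E,G,H} → run H
t=11: ready={A,C,D,E,G,H} → run H
t=12: ready={A,C,D,E,G,H} → run H
t=13: ready={A,C,D,E,G,H} → run H
t=14: ready={A,C,D,E,G} → run A
t=15: ready={A,C,D,E,G} → run A
t=16: ready={A,C,D,E,G} → run A
t=17: ready={A,C,D,E,G} → run A
t=18: ready={C,D,E,G} → run D
t=19: ready={C,D,E,G} → run D
t=20: ready={C,D,E,G} → run D
t=21: ready={C,D,E,G} → run D
t=22: ready={C,D,E,G} → run D
t=23: ready={C,D,E,G} → run D
t=24: ready={C,D,E,G} → run D
t=25: ready={C,D,E,G} → run D
t=26: ready={C,E,G} → run G
t=27: ready={C,E,G} → run G
t=28: ready={C,E,G} → run G
t=29: ready={C,E,G} → run G
t=30: ready={C,E,G} → run G
t=31: ready={C,E,G} → run G
t=32: ready={C,E,G} → run G
t=33: ready={C,E,G} → run G
t=34: ready={C,E} → run C
t=35: ready={C,E} → run C
t=36: ready={C,E} → run C
t=37: ready={C,E} → run C
t=38: ready={C,E} → run C
t=39: ready={C,E} → run C
t=40: ready={E} → run E
t=41: ready={E} → run E
t=42: ready={E} → run E
t=43: (idle)
t=44: (idle)
t=45: (idle)
t=46: (idle)
t=47: (idle)
t=48: (idle)
t=49: (idle)

context switches = 8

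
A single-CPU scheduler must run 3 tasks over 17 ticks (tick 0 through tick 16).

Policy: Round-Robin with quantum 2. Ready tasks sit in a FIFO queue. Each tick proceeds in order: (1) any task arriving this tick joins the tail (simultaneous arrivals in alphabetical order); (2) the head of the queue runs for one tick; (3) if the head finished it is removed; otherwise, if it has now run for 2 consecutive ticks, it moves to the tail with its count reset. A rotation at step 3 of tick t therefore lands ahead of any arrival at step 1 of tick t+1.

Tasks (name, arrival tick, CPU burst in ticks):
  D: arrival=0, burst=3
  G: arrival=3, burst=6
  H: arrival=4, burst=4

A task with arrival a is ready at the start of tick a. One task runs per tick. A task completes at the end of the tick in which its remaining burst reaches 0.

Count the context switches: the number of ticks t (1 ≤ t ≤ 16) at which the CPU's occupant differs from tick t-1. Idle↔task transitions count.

context switches = 6

t=0: queue=[D] q_used=0 → run D
t=1: queue=[D] q_used=1 → run D
t=2: queue=[D] q_used=0 → run D
t=3: queue=[G] q_used=0 → run G
t=4: queue=[G,H] q_used=1 → run G
t=5: queue=[H,G] q_used=0 → run H
t=6: queue=[H,G] q_used=1 → run H
t=7: queue=[G,H] q_used=0 → run G
t=8: queue=[G,H] q_used=1 → run G
t=9: queue=[H,G] q_used=0 → run H
t=10: queue=[H,G] q_used=1 → run H
t=11: queue=[G] q_used=0 → run G
t=12: queue=[G] q_used=1 → run G
t=13: (idle)
t=14: (idle)
t=15: (idle)
t=16: (idle)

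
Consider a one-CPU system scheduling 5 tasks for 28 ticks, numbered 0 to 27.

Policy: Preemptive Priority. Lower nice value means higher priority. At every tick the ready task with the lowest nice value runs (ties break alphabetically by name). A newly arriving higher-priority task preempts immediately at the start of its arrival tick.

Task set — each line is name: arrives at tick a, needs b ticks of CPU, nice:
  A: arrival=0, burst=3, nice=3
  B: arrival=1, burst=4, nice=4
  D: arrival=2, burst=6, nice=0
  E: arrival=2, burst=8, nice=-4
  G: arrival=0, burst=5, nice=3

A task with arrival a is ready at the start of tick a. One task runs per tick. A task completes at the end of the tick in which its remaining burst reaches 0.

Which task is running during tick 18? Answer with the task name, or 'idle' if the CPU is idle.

running at tick 18 = G

t=0: ready={A,G} → run A
t=1: ready={A,B,G} → run A
t=2: ready={A,B,D,E,G} → run E
t=3: ready={A,B,D,E,G} → run E
t=4: ready={A,B,D,E,G} → run E
t=5: ready={A,B,D,E,G} → run E
t=6: ready={A,B,D,E,G} → run E
t=7: ready={A,B,D,E,G} → run E
t=8: ready={A,B,D,E,G} → run E
t=9: ready={A,B,D,E,G} → run E
t=10: ready={A,B,D,G} → run D
t=11: ready={A,B,D,G} → run D
t=12: ready={A,B,D,G} → run D
t=13: ready={A,B,D,G} → run D
t=14: ready={A,B,D,G} → run D
t=15: ready={A,B,D,G} → run D
t=16: ready={A,B,G} → run A
t=17: ready={B,G} → run G
t=18: ready={B,G} → run G
t=19: ready={B,G} → run G
t=20: ready={B,G} → run G
t=21: ready={B,G} → run G
t=22: ready={B} → run B
t=23: ready={B} → run B
t=24: ready={B} → run B
t=25: ready={B} → run B
t=26: (idle)
t=27: (idle)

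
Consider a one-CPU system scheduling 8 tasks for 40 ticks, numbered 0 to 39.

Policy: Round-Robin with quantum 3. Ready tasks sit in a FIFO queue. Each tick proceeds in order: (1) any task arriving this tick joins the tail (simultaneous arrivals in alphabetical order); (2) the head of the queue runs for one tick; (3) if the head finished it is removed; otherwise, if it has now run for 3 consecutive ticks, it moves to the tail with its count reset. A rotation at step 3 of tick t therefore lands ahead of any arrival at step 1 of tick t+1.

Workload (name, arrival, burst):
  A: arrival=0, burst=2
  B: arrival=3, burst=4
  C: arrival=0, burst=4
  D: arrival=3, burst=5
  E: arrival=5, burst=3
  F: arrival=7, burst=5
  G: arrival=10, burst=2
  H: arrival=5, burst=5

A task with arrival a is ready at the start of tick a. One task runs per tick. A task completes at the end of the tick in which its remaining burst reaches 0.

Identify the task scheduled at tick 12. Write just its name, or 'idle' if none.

t=0: queue=[A,C] q_used=0 → run A
t=1: queue=[A,C] q_used=1 → run A
t=2: queue=[C] q_used=0 → run C
t=3: queue=[C,B,D] q_used=1 → run C
t=4: queue=[C,B,D] q_used=2 → run C
t=5: queue=[B,D,C,E,H] q_used=0 → run B
t=6: queue=[B,D,C,E,H] q_used=1 → run B
t=7: queue=[B,D,C,E,H,F] q_used=2 → run B
t=8: queue=[D,C,E,H,F,B] q_used=0 → run D
t=9: queue=[D,C,E,H,F,B] q_used=1 → run D
t=10: queue=[D,C,E,H,F,B,G] q_used=2 → run D
t=11: queue=[C,E,H,F,B,G,D] q_used=0 → run C
t=12: queue=[E,H,F,B,G,D] q_used=0 → run E
t=13: queue=[E,H,F,B,G,D] q_used=1 → run E
t=14: queue=[E,H,F,B,G,D] q_used=2 → run E
t=15: queue=[H,F,B,G,D] q_used=0 → run H
t=16: queue=[H,F,B,G,D] q_used=1 → run H
t=17: queue=[H,F,B,G,D] q_used=2 → run H
t=18: queue=[F,B,G,D,H] q_used=0 → run F
t=19: queue=[F,B,G,D,H] q_used=1 → run F
t=20: queue=[F,B,G,D,H] q_used=2 → run F
t=21: queue=[B,G,D,H,F] q_used=0 → run B
t=22: queue=[G,D,H,F] q_used=0 → run G
t=23: queue=[G,D,H,F] q_used=1 → run G
t=24: queue=[D,H,F] q_used=0 → run D
t=25: queue=[D,H,F] q_used=1 → run D
t=26: queue=[H,F] q_used=0 → run H
t=27: queue=[H,F] q_used=1 → run H
t=28: queue=[F] q_used=0 → run F
t=29: queue=[F] q_used=1 → run F
t=30: (idle)
t=31: (idle)
t=32: (idle)
t=33: (idle)
t=34: (idle)
t=35: (idle)
t=36: (idle)
t=37: (idle)
t=38: (idle)
t=39: (idle)

running at tick 12 = E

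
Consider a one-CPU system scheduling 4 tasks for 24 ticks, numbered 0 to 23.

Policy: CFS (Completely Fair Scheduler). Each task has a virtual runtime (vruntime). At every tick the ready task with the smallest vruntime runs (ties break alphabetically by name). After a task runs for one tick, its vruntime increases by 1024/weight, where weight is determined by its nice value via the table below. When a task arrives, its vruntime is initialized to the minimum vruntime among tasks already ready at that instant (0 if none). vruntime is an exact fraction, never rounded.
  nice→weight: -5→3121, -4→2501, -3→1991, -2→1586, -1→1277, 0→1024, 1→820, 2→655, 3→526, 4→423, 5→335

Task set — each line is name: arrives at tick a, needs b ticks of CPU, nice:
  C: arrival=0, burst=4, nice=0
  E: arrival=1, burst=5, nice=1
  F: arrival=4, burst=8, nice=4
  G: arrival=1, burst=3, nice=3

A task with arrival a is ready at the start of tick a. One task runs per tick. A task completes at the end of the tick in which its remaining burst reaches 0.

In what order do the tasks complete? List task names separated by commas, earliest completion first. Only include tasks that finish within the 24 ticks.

t=0: vr[C=0] → run C
t=1: vr[C=1 E=1 G=1] → run C
t=2: vr[C=2 E=1 G=1] → run E
t=3: vr[C=2 E=461/205 G=1] → run G
t=4: vr[C=2 E=461/205 F=2 G=775/263] → run C
t=5: vr[C=3 E=461/205 F=2 G=775/263] → run F
t=6: vr[C=3 E=461/205 F=1870/423 G=775/263] → run E
t=7: vr[C=3 E=717/205 F=1870/423 G=775/263] → run G
t=8: vr[C=3 E=717/205 F=1870/423 G=1287/263] → run C
t=9: vr[E=717/205 F=1870/423 G=1287/263] → run E
t=10: vr[E=973/205 F=1870/423 G=1287/263] → run F
t=11: vr[E=973/205 F=2894/423 G=1287/263] → run E
t=12: vr[E=1229/205 F=2894/423 G=1287/263] → run G
t=13: vr[E=1229/205 F=2894/423] → run E
t=14: vr[F=2894/423] → run F
t=15: vr[F=1306/141] → run F
t=16: vr[F=4942/423] → run F
t=17: vr[F=5966/423] → run F
t=18: vr[F=2330/141] → run F
t=19: vr[F=8014/423] → run F
t=20: (idle)
t=21: (idle)
t=22: (idle)
t=23: (idle)

completion order = C, G, E, F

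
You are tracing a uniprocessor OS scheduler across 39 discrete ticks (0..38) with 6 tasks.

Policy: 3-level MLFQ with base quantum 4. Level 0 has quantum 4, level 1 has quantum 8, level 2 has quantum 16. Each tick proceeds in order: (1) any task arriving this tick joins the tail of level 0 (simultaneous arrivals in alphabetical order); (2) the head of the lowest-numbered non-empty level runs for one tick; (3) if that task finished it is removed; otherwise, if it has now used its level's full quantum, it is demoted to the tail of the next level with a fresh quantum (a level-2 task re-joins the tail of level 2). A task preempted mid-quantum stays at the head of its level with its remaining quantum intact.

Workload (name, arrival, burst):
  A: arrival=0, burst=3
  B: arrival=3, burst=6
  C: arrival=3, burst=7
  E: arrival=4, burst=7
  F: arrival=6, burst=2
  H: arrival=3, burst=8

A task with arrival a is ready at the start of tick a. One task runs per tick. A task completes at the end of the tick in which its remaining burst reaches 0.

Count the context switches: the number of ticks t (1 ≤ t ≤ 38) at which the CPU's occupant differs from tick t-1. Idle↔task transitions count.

context switches = 10

t=0: L0/L1/L2 = A/-/- → run A
t=1: L0/L1/L2 = A/-/- → run A
t=2: L0/L1/L2 = A/-/- → run A
t=3: L0/L1/L2 = BCH/-/- → run B
t=4: L0/L1/L2 = BCHE/-/- → run B
t=5: L0/L1/L2 = BCHE/-/- → run B
t=6: L0/L1/L2 = BCHEF/-/- → run B
t=7: L0/L1/L2 = CHEF/B/- → run C
t=8: L0/L1/L2 = CHEF/B/- → run C
t=9: L0/L1/L2 = CHEF/B/- → run C
t=10: L0/L1/L2 = CHEF/B/- → run C
t=11: L0/L1/L2 = HEF/BC/- → run H
t=12: L0/L1/L2 = HEF/BC/- → run H
t=13: L0/L1/L2 = HEF/BC/- → run H
t=14: L0/L1/L2 = HEF/BC/- → run H
t=15: L0/L1/L2 = EF/BCH/- → run E
t=16: L0/L1/L2 = EF/BCH/- → run E
t=17: L0/L1/L2 = EF/BCH/- → run E
t=18: L0/L1/L2 = EF/BCH/- → run E
t=19: L0/L1/L2 = F/BCHE/- → run F
t=20: L0/L1/L2 = F/BCHE/- → run F
t=21: L0/L1/L2 = -/BCHE/- → run B
t=22: L0/L1/L2 = -/BCHE/- → run B
t=23: L0/L1/L2 = -/CHE/- → run C
t=24: L0/L1/L2 = -/CHE/- → run C
t=25: L0/L1/L2 = -/CHE/- → run C
t=26: L0/L1/L2 = -/HE/- → run H
t=27: L0/L1/L2 = -/HE/- → run H
t=28: L0/L1/L2 = -/HE/- → run H
t=29: L0/L1/L2 = -/HE/- → run H
t=30: L0/L1/L2 = -/E/- → run E
t=31: L0/L1/L2 = -/E/- → run E
t=32: L0/L1/L2 = -/E/- → run E
t=33: (idle)
t=34: (idle)
t=35: (idle)
t=36: (idle)
t=37: (idle)
t=38: (idle)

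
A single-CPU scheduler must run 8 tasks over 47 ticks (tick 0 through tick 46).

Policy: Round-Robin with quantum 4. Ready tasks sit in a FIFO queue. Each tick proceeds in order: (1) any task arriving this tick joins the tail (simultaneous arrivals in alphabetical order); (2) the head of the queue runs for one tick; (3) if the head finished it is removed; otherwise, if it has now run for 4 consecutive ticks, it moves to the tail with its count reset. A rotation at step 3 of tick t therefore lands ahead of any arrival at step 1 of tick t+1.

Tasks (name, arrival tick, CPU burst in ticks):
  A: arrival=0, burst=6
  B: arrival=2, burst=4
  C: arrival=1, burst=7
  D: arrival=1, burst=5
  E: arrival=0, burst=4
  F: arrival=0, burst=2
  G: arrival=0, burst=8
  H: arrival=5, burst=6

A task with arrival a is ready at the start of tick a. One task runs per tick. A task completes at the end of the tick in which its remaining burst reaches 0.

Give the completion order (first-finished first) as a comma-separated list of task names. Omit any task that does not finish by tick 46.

completion order = E, F, B, A, G, C, D, H

t=0: queue=[A,E,F,G] q_used=0 → run A
t=1: queue=[A,E,F,G,C,D] q_used=1 → run A
t=2: queue=[A,E,F,G,C,D,B] q_used=2 → run A
t=3: queue=[A,E,F,G,C,D,B] q_used=3 → run A
t=4: queue=[E,F,G,C,D,B,A] q_used=0 → run E
t=5: queue=[E,F,G,C,D,B,A,H] q_used=1 → run E
t=6: queue=[E,F,G,C,D,B,A,H] q_used=2 → run E
t=7: queue=[E,F,G,C,D,B,A,H] q_used=3 → run E
t=8: queue=[F,G,C,D,B,A,H] q_used=0 → run F
t=9: queue=[F,G,C,D,B,A,H] q_used=1 → run F
t=10: queue=[G,C,D,B,A,H] q_used=0 → run G
t=11: queue=[G,C,D,B,A,H] q_used=1 → run G
t=12: queue=[G,C,D,B,A,H] q_used=2 → run G
t=13: queue=[G,C,D,B,A,H] q_used=3 → run G
t=14: queue=[C,D,B,A,H,G] q_used=0 → run C
t=15: queue=[C,D,B,A,H,G] q_used=1 → run C
t=16: queue=[C,D,B,A,H,G] q_used=2 → run C
t=17: queue=[C,D,B,A,H,G] q_used=3 → run C
t=18: queue=[D,B,A,H,G,C] q_used=0 → run D
t=19: queue=[D,B,A,H,G,C] q_used=1 → run D
t=20: queue=[D,B,A,H,G,C] q_used=2 → run D
t=21: queue=[D,B,A,H,G,C] q_used=3 → run D
t=22: queue=[B,A,H,G,C,D] q_used=0 → run B
t=23: queue=[B,A,H,G,C,D] q_used=1 → run B
t=24: queue=[B,A,H,G,C,D] q_used=2 → run B
t=25: queue=[B,A,H,G,C,D] q_used=3 → run B
t=26: queue=[A,H,G,C,D] q_used=0 → run A
t=27: queue=[A,H,G,C,D] q_used=1 → run A
t=28: queue=[H,G,C,D] q_used=0 → run H
t=29: queue=[H,G,C,D] q_used=1 → run H
t=30: queue=[H,G,C,D] q_used=2 → run H
t=31: queue=[H,G,C,D] q_used=3 → run H
t=32: queue=[G,C,D,H] q_used=0 → run G
t=33: queue=[G,C,D,H] q_used=1 → run G
t=34: queue=[G,C,D,H] q_used=2 → run G
t=35: queue=[G,C,D,H] q_used=3 → run G
t=36: queue=[C,D,H] q_used=0 → run C
t=37: queue=[C,D,H] q_used=1 → run C
t=38: queue=[C,D,H] q_used=2 → run C
t=39: queue=[D,H] q_used=0 → run D
t=40: queue=[H] q_used=0 → run H
t=41: queue=[H] q_used=1 → run H
t=42: (idle)
t=43: (idle)
t=44: (idle)
t=45: (idle)
t=46: (idle)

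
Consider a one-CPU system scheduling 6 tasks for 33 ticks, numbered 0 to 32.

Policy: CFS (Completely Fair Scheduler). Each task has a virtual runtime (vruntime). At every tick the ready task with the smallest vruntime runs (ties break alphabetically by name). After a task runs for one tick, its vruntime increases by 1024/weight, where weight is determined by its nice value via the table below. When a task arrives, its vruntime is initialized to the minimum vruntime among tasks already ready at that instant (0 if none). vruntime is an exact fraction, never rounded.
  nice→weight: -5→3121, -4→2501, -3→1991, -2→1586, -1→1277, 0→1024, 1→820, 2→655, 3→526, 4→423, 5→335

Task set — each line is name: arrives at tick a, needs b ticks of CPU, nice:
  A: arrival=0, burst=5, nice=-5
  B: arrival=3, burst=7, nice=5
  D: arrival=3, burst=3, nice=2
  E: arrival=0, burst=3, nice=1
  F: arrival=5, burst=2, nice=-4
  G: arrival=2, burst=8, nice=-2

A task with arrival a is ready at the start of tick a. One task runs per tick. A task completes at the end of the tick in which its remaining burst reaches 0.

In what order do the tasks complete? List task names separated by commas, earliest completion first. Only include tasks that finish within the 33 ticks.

t=0: vr[A=0 E=0] → run A
t=1: vr[A=1024/3121 E=0] → run E
t=2: vr[A=1024/3121 E=256/205 G=1024/3121] → run A
t=3: vr[A=2048/3121 B=1024/3121 D=1024/3121 E=256/205 G=1024/3121] → run B
t=4: vr[A=2048/3121 B=3538944/1045535 D=1024/3121 E=256/205 G=1024/3121] → run D
t=5: vr[A=2048/3121 B=3538944/1045535 D=3866624/2044255 E=256/205 F=1024/3121 G=1024/3121] → run F
t=6: vr[A=2048/3121 B=3538944/1045535 D=3866624/2044255 E=256/205 F=5756928/7805621 G=1024/3121] → run G
t=7: vr[A=2048/3121 B=3538944/1045535 D=3866624/2044255 E=256/205 F=5756928/7805621 G=2409984/2474953] → run A
t=8: vr[A=3072/3121 B=3538944/1045535 D=3866624/2044255 E=256/205 F=5756928/7805621 G=2409984/2474953] → run F
t=9: vr[A=3072/3121 B=3538944/1045535 D=3866624/2044255 E=256/205 G=2409984/2474953] → run G
t=10: vr[A=3072/3121 B=3538944/1045535 D=3866624/2044255 E=256/205 G=4007936/2474953] → run A
t=11: vr[A=4096/3121 B=3538944/1045535 D=3866624/2044255 E=256/205 G=4007936/2474953] → run E
t=12: vr[A=4096/3121 B=3538944/1045535 D=3866624/2044255 E=512/205 G=4007936/2474953] → run A
t=13: vr[B=3538944/1045535 D=3866624/2044255 E=512/205 G=4007936/2474953] → run G
t=14: vr[B=3538944/1045535 D=3866624/2044255 E=512/205 G=5605888/2474953] → run D
t=15: vr[B=3538944/1045535 D=7062528/2044255 E=512/205 G=5605888/2474953] → run G
t=16: vr[B=3538944/1045535 D=7062528/2044255 E=512/205 G=7203840/2474953] → run E
t=17: vr[B=3538944/1045535 D=7062528/2044255 G=7203840/2474953] → run G
t=18: vr[B=3538944/1045535 D=7062528/2044255 G=8801792/2474953] → run B
t=19: vr[B=6734848/1045535 D=7062528/2044255 G=8801792/2474953] → run D
t=20: vr[B=6734848/1045535 G=8801792/2474953] → run G
t=21: vr[B=6734848/1045535 G=10399744/2474953] → run G
t=22: vr[B=6734848/1045535 G=11997696/2474953] → run G
t=23: vr[B=6734848/1045535] → run B
t=24: vr[B=9930752/1045535] → run B
t=25: vr[B=13126656/1045535] → run B
t=26: vr[B=3264512/209107] → run B
t=27: vr[B=19518464/1045535] → run B
t=28: (idle)
t=29: (idle)
t=30: (idle)
t=31: (idle)
t=32: (idle)

completion order = F, A, E, D, G, B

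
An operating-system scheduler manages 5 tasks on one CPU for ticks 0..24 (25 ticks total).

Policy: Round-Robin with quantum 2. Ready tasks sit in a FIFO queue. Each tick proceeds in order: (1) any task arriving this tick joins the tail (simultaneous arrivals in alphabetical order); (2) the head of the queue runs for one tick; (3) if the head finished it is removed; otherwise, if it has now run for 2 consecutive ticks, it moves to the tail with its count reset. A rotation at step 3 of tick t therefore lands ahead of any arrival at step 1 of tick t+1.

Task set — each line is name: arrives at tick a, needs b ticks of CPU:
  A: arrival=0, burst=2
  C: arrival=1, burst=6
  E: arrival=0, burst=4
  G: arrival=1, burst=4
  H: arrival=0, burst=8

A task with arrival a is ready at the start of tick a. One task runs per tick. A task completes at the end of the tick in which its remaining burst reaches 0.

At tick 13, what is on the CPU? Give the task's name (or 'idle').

t=0: queue=[A,E,H] q_used=0 → run A
t=1: queue=[A,E,H,C,G] q_used=1 → run A
t=2: queue=[E,H,C,G] q_used=0 → run E
t=3: queue=[E,H,C,G] q_used=1 → run E
t=4: queue=[H,C,G,E] q_used=0 → run H
t=5: queue=[H,C,G,E] q_used=1 → run H
t=6: queue=[C,G,E,H] q_used=0 → run C
t=7: queue=[C,G,E,H] q_used=1 → run C
t=8: queue=[G,E,H,C] q_used=0 → run G
t=9: queue=[G,E,H,C] q_used=1 → run G
t=10: queue=[E,H,C,G] q_used=0 → run E
t=11: queue=[E,H,C,G] q_used=1 → run E
t=12: queue=[H,C,G] q_used=0 → run H
t=13: queue=[H,C,G] q_used=1 → run H
t=14: queue=[C,G,H] q_used=0 → run C
t=15: queue=[C,G,H] q_used=1 → run C
t=16: queue=[G,H,C] q_used=0 → run G
t=17: queue=[G,H,C] q_used=1 → run G
t=18: queue=[H,C] q_used=0 → run H
t=19: queue=[H,C] q_used=1 → run H
t=20: queue=[C,H] q_used=0 → run C
t=21: queue=[C,H] q_used=1 → run C
t=22: queue=[H] q_used=0 → run H
t=23: queue=[H] q_used=1 → run H
t=24: (idle)

running at tick 13 = H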